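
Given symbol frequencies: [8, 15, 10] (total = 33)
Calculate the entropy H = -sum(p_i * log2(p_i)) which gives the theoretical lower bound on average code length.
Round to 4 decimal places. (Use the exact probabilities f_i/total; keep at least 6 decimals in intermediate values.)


Per-symbol terms -p_i * log2(p_i) with p_i = f_i/33:
  p = 8/33 = 0.242424: log2(p) = -2.044394, -p*log2(p) = 0.495611
  p = 15/33 = 0.454545: log2(p) = -1.137504, -p*log2(p) = 0.517047
  p = 10/33 = 0.303030: log2(p) = -1.722466, -p*log2(p) = 0.521959
H = 0.495611 + 0.517047 + 0.521959 = 1.534617

H = 1.5346 bits/symbol


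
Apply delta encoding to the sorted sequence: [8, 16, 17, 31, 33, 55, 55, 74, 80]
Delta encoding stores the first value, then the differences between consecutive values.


First value: 8
Deltas:
  16 - 8 = 8
  17 - 16 = 1
  31 - 17 = 14
  33 - 31 = 2
  55 - 33 = 22
  55 - 55 = 0
  74 - 55 = 19
  80 - 74 = 6


Delta encoded: [8, 8, 1, 14, 2, 22, 0, 19, 6]


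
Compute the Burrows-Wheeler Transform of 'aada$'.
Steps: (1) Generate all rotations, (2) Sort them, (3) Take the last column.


Rotations (sorted):
  0: $aada -> last char: a
  1: a$aad -> last char: d
  2: aada$ -> last char: $
  3: ada$a -> last char: a
  4: da$aa -> last char: a


BWT = ad$aa


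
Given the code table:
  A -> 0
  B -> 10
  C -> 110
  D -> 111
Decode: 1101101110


Decoding:
110 -> C
110 -> C
111 -> D
0 -> A


Result: CCDA


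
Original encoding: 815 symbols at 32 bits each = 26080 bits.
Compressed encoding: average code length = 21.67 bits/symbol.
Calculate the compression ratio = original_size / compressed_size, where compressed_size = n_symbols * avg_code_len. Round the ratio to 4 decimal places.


original_size = n_symbols * orig_bits = 815 * 32 = 26080 bits
compressed_size = n_symbols * avg_code_len = 815 * 21.67 = 17661.05 bits
ratio = original_size / compressed_size = 26080 / 17661.05 = 1.4767

Compression ratio = 1.4767


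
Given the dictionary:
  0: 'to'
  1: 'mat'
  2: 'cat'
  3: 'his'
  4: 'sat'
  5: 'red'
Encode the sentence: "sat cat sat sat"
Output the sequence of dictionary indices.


Look up each word in the dictionary:
  'sat' -> 4
  'cat' -> 2
  'sat' -> 4
  'sat' -> 4

Encoded: [4, 2, 4, 4]


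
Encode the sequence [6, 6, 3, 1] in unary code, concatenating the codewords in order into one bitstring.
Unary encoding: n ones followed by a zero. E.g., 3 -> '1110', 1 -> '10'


Encode each number as n ones followed by a terminating 0:
  6 -> 1111110 (7 bits)
  6 -> 1111110 (7 bits)
  3 -> 1110 (4 bits)
  1 -> 10 (2 bits)
Total length = 7 + 7 + 4 + 2 = 20 bits.

Unary([6, 6, 3, 1]) = 11111101111110111010 (20 bits)


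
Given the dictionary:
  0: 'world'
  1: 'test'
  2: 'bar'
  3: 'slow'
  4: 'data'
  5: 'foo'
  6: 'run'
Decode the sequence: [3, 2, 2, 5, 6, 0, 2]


Look up each index in the dictionary:
  3 -> 'slow'
  2 -> 'bar'
  2 -> 'bar'
  5 -> 'foo'
  6 -> 'run'
  0 -> 'world'
  2 -> 'bar'

Decoded: "slow bar bar foo run world bar"


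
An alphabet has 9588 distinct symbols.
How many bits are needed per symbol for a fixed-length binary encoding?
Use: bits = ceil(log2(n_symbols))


log2(9588) = 13.227
Bracket: 2^13 = 8192 < 9588 <= 2^14 = 16384
So ceil(log2(9588)) = 14

bits = ceil(log2(9588)) = ceil(13.227) = 14 bits


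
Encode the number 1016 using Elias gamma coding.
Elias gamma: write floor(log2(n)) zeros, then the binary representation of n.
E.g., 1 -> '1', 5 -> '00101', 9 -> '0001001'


num_bits = floor(log2(1016)) + 1 = 10
leading_zeros = num_bits - 1 = 9
binary(1016) = 1111111000

Elias gamma(1016) = '000000000' + '1111111000' = 0000000001111111000 (19 bits)


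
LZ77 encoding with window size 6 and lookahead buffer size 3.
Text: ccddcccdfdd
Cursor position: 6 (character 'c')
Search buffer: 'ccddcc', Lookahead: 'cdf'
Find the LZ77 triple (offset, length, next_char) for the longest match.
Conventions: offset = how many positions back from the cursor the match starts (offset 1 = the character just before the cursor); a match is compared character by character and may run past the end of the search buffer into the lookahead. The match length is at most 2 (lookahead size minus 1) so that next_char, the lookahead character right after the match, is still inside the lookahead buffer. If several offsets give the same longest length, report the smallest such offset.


Try each offset into the search buffer:
  offset=1 (pos 5, char 'c'): match length 1
  offset=2 (pos 4, char 'c'): match length 1
  offset=3 (pos 3, char 'd'): match length 0
  offset=4 (pos 2, char 'd'): match length 0
  offset=5 (pos 1, char 'c'): match length 2
  offset=6 (pos 0, char 'c'): match length 1
Longest match has length 2 at offset 5.
next_char = character at position 6 + 2 = 8 -> 'f'

Best match: offset=5, length=2 (matching 'cd' starting at position 1)
LZ77 triple: (5, 2, 'f')


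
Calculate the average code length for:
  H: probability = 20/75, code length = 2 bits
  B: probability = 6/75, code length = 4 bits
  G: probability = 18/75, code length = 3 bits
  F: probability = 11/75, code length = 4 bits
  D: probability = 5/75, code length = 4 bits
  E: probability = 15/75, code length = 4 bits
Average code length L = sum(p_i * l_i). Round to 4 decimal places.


Weighted contributions p_i * l_i:
  H: (20/75) * 2 = 40/75
  B: (6/75) * 4 = 24/75
  G: (18/75) * 3 = 54/75
  F: (11/75) * 4 = 44/75
  D: (5/75) * 4 = 20/75
  E: (15/75) * 4 = 60/75
Sum = (40 + 24 + 54 + 44 + 20 + 60)/75 = 242/75

L = 242/75 = 3.2267 bits/symbol


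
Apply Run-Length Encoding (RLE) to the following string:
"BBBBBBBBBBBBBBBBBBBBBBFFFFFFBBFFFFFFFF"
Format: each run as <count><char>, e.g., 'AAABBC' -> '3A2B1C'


Scanning runs left to right:
  i=0: run of 'B' x 22 -> '22B'
  i=22: run of 'F' x 6 -> '6F'
  i=28: run of 'B' x 2 -> '2B'
  i=30: run of 'F' x 8 -> '8F'

RLE = 22B6F2B8F


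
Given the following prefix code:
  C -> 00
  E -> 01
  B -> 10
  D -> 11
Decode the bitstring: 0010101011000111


Decoding step by step:
Bits 00 -> C
Bits 10 -> B
Bits 10 -> B
Bits 10 -> B
Bits 11 -> D
Bits 00 -> C
Bits 01 -> E
Bits 11 -> D


Decoded message: CBBBDCED


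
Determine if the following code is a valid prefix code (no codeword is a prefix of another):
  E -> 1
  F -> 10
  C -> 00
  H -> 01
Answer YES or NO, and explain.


Checking each pair (does one codeword prefix another?):
  E='1' vs F='10': prefix -- VIOLATION

NO -- this is NOT a valid prefix code. E (1) is a prefix of F (10).


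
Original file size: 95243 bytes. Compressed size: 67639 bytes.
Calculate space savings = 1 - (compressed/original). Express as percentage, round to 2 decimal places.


ratio = compressed/original = 67639/95243 = 0.710173
savings = 1 - ratio = 1 - 0.710173 = 0.289827
as a percentage: 0.289827 * 100 = 28.98%

Space savings = 1 - 67639/95243 = 28.98%


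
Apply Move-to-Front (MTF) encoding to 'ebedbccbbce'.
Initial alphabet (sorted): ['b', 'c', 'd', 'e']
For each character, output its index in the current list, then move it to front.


MTF encoding:
'e': index 3 in ['b', 'c', 'd', 'e'] -> ['e', 'b', 'c', 'd']
'b': index 1 in ['e', 'b', 'c', 'd'] -> ['b', 'e', 'c', 'd']
'e': index 1 in ['b', 'e', 'c', 'd'] -> ['e', 'b', 'c', 'd']
'd': index 3 in ['e', 'b', 'c', 'd'] -> ['d', 'e', 'b', 'c']
'b': index 2 in ['d', 'e', 'b', 'c'] -> ['b', 'd', 'e', 'c']
'c': index 3 in ['b', 'd', 'e', 'c'] -> ['c', 'b', 'd', 'e']
'c': index 0 in ['c', 'b', 'd', 'e'] -> ['c', 'b', 'd', 'e']
'b': index 1 in ['c', 'b', 'd', 'e'] -> ['b', 'c', 'd', 'e']
'b': index 0 in ['b', 'c', 'd', 'e'] -> ['b', 'c', 'd', 'e']
'c': index 1 in ['b', 'c', 'd', 'e'] -> ['c', 'b', 'd', 'e']
'e': index 3 in ['c', 'b', 'd', 'e'] -> ['e', 'c', 'b', 'd']


Output: [3, 1, 1, 3, 2, 3, 0, 1, 0, 1, 3]


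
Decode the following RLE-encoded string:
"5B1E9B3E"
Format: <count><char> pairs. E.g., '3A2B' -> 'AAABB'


Expanding each <count><char> pair:
  5B -> 'BBBBB'
  1E -> 'E'
  9B -> 'BBBBBBBBB'
  3E -> 'EEE'

Decoded = BBBBBEBBBBBBBBBEEE


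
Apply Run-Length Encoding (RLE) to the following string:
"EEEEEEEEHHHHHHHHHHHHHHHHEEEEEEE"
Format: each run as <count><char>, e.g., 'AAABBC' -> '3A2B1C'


Scanning runs left to right:
  i=0: run of 'E' x 8 -> '8E'
  i=8: run of 'H' x 16 -> '16H'
  i=24: run of 'E' x 7 -> '7E'

RLE = 8E16H7E


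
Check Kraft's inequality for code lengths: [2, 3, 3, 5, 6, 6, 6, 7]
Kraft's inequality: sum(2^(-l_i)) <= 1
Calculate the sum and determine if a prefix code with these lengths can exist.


Sum = 2^(-2) + 2^(-3) + 2^(-3) + 2^(-5) + 2^(-6) + 2^(-6) + 2^(-6) + 2^(-7)
    = 0.25 + 0.125 + 0.125 + 0.03125 + 0.015625 + 0.015625 + 0.015625 + 0.0078125
    = 75/128 = 0.5859375
Since 0.5859375 <= 1, Kraft's inequality IS satisfied.
A prefix code with these lengths CAN exist.

Kraft sum = 0.5859375. Satisfied.


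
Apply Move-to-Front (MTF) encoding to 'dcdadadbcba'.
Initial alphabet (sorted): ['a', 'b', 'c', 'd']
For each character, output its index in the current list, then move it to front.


MTF encoding:
'd': index 3 in ['a', 'b', 'c', 'd'] -> ['d', 'a', 'b', 'c']
'c': index 3 in ['d', 'a', 'b', 'c'] -> ['c', 'd', 'a', 'b']
'd': index 1 in ['c', 'd', 'a', 'b'] -> ['d', 'c', 'a', 'b']
'a': index 2 in ['d', 'c', 'a', 'b'] -> ['a', 'd', 'c', 'b']
'd': index 1 in ['a', 'd', 'c', 'b'] -> ['d', 'a', 'c', 'b']
'a': index 1 in ['d', 'a', 'c', 'b'] -> ['a', 'd', 'c', 'b']
'd': index 1 in ['a', 'd', 'c', 'b'] -> ['d', 'a', 'c', 'b']
'b': index 3 in ['d', 'a', 'c', 'b'] -> ['b', 'd', 'a', 'c']
'c': index 3 in ['b', 'd', 'a', 'c'] -> ['c', 'b', 'd', 'a']
'b': index 1 in ['c', 'b', 'd', 'a'] -> ['b', 'c', 'd', 'a']
'a': index 3 in ['b', 'c', 'd', 'a'] -> ['a', 'b', 'c', 'd']


Output: [3, 3, 1, 2, 1, 1, 1, 3, 3, 1, 3]


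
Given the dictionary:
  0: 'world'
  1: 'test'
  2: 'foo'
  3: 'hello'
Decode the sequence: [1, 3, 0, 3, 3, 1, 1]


Look up each index in the dictionary:
  1 -> 'test'
  3 -> 'hello'
  0 -> 'world'
  3 -> 'hello'
  3 -> 'hello'
  1 -> 'test'
  1 -> 'test'

Decoded: "test hello world hello hello test test"


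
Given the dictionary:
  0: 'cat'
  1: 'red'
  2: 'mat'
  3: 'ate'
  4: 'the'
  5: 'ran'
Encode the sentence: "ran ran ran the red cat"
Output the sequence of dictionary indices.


Look up each word in the dictionary:
  'ran' -> 5
  'ran' -> 5
  'ran' -> 5
  'the' -> 4
  'red' -> 1
  'cat' -> 0

Encoded: [5, 5, 5, 4, 1, 0]


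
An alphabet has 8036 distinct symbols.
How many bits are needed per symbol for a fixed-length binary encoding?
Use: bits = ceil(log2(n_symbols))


log2(8036) = 12.9723
Bracket: 2^12 = 4096 < 8036 <= 2^13 = 8192
So ceil(log2(8036)) = 13

bits = ceil(log2(8036)) = ceil(12.9723) = 13 bits


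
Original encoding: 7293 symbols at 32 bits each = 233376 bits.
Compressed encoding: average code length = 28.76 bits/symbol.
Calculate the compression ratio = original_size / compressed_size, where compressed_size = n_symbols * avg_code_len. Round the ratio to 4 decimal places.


original_size = n_symbols * orig_bits = 7293 * 32 = 233376 bits
compressed_size = n_symbols * avg_code_len = 7293 * 28.76 = 209746.68 bits
ratio = original_size / compressed_size = 233376 / 209746.68 = 1.1127

Compression ratio = 1.1127


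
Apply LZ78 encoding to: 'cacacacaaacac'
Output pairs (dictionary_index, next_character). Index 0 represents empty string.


LZ78 encoding steps:
Dictionary: {0: ''}
Step 1: w='' (idx 0), next='c' -> output (0, 'c'), add 'c' as idx 1
Step 2: w='' (idx 0), next='a' -> output (0, 'a'), add 'a' as idx 2
Step 3: w='c' (idx 1), next='a' -> output (1, 'a'), add 'ca' as idx 3
Step 4: w='ca' (idx 3), next='c' -> output (3, 'c'), add 'cac' as idx 4
Step 5: w='a' (idx 2), next='a' -> output (2, 'a'), add 'aa' as idx 5
Step 6: w='a' (idx 2), next='c' -> output (2, 'c'), add 'ac' as idx 6
Step 7: w='ac' (idx 6), end of input -> output (6, '')


Encoded: [(0, 'c'), (0, 'a'), (1, 'a'), (3, 'c'), (2, 'a'), (2, 'c'), (6, '')]


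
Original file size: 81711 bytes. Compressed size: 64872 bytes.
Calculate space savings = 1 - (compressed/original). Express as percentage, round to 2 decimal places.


ratio = compressed/original = 64872/81711 = 0.79392
savings = 1 - ratio = 1 - 0.79392 = 0.20608
as a percentage: 0.20608 * 100 = 20.61%

Space savings = 1 - 64872/81711 = 20.61%


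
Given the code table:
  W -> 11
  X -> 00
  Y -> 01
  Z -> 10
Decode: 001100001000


Decoding:
00 -> X
11 -> W
00 -> X
00 -> X
10 -> Z
00 -> X


Result: XWXXZX


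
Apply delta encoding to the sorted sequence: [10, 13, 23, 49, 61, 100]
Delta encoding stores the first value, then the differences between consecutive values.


First value: 10
Deltas:
  13 - 10 = 3
  23 - 13 = 10
  49 - 23 = 26
  61 - 49 = 12
  100 - 61 = 39


Delta encoded: [10, 3, 10, 26, 12, 39]


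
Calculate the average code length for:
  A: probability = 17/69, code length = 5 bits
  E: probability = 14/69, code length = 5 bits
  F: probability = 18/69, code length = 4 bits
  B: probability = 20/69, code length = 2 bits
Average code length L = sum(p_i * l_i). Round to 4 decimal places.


Weighted contributions p_i * l_i:
  A: (17/69) * 5 = 85/69
  E: (14/69) * 5 = 70/69
  F: (18/69) * 4 = 72/69
  B: (20/69) * 2 = 40/69
Sum = (85 + 70 + 72 + 40)/69 = 267/69

L = 267/69 = 3.8696 bits/symbol


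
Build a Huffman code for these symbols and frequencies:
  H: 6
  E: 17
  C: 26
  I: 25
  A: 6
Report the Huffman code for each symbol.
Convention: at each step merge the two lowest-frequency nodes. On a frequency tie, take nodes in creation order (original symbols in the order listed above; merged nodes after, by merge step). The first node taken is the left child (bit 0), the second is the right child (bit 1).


Huffman tree construction:
Step 1: Merge H(6) + A(6) = 12
Step 2: Merge (H+A)(12) + E(17) = 29
Step 3: Merge I(25) + C(26) = 51
Step 4: Merge ((H+A)+E)(29) + (I+C)(51) = 80
Read each symbol's code off the tree from the root (left child = 0, right child = 1).

Codes:
  H: 000 (length 3)
  E: 01 (length 2)
  C: 11 (length 2)
  I: 10 (length 2)
  A: 001 (length 3)
Average code length: 172/80 = 2.1500 bits/symbol


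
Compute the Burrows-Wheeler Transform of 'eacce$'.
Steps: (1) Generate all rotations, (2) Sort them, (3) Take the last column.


Rotations (sorted):
  0: $eacce -> last char: e
  1: acce$e -> last char: e
  2: cce$ea -> last char: a
  3: ce$eac -> last char: c
  4: e$eacc -> last char: c
  5: eacce$ -> last char: $


BWT = eeacc$


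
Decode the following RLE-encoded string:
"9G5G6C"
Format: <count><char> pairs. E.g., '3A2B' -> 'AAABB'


Expanding each <count><char> pair:
  9G -> 'GGGGGGGGG'
  5G -> 'GGGGG'
  6C -> 'CCCCCC'

Decoded = GGGGGGGGGGGGGGCCCCCC


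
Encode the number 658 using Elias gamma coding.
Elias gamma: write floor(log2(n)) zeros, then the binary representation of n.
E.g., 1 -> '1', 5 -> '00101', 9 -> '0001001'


num_bits = floor(log2(658)) + 1 = 10
leading_zeros = num_bits - 1 = 9
binary(658) = 1010010010

Elias gamma(658) = '000000000' + '1010010010' = 0000000001010010010 (19 bits)


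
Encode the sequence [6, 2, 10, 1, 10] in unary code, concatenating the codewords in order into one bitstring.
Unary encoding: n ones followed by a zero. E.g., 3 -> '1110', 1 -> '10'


Encode each number as n ones followed by a terminating 0:
  6 -> 1111110 (7 bits)
  2 -> 110 (3 bits)
  10 -> 11111111110 (11 bits)
  1 -> 10 (2 bits)
  10 -> 11111111110 (11 bits)
Total length = 7 + 3 + 11 + 2 + 11 = 34 bits.

Unary([6, 2, 10, 1, 10]) = 1111110110111111111101011111111110 (34 bits)


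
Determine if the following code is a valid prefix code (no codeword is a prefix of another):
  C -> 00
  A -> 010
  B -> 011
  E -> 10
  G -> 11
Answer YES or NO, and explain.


Checking each pair (does one codeword prefix another?):
  C='00' vs A='010': no prefix
  C='00' vs B='011': no prefix
  C='00' vs E='10': no prefix
  C='00' vs G='11': no prefix
  A='010' vs C='00': no prefix
  A='010' vs B='011': no prefix
  A='010' vs E='10': no prefix
  A='010' vs G='11': no prefix
  B='011' vs C='00': no prefix
  B='011' vs A='010': no prefix
  B='011' vs E='10': no prefix
  B='011' vs G='11': no prefix
  E='10' vs C='00': no prefix
  E='10' vs A='010': no prefix
  E='10' vs B='011': no prefix
  E='10' vs G='11': no prefix
  G='11' vs C='00': no prefix
  G='11' vs A='010': no prefix
  G='11' vs B='011': no prefix
  G='11' vs E='10': no prefix
No violation found over all pairs.

YES -- this is a valid prefix code. No codeword is a prefix of any other codeword.


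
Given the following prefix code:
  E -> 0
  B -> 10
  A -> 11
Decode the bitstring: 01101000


Decoding step by step:
Bits 0 -> E
Bits 11 -> A
Bits 0 -> E
Bits 10 -> B
Bits 0 -> E
Bits 0 -> E


Decoded message: EAEBEE


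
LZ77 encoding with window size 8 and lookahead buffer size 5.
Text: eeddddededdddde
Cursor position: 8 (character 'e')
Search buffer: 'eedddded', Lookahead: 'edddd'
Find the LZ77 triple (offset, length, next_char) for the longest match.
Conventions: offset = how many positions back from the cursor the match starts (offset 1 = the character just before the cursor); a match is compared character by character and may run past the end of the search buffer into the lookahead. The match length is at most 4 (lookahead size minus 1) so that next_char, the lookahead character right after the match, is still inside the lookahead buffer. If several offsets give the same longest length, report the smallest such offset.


Try each offset into the search buffer:
  offset=1 (pos 7, char 'd'): match length 0
  offset=2 (pos 6, char 'e'): match length 2
  offset=3 (pos 5, char 'd'): match length 0
  offset=4 (pos 4, char 'd'): match length 0
  offset=5 (pos 3, char 'd'): match length 0
  offset=6 (pos 2, char 'd'): match length 0
  offset=7 (pos 1, char 'e'): match length 4
  offset=8 (pos 0, char 'e'): match length 1
Longest match has length 4 at offset 7.
next_char = character at position 8 + 4 = 12 -> 'd'

Best match: offset=7, length=4 (matching 'eddd' starting at position 1)
LZ77 triple: (7, 4, 'd')


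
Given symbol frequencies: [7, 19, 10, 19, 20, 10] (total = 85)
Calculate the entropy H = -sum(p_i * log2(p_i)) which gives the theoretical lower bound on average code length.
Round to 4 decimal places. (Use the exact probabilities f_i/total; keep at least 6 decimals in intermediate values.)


Per-symbol terms -p_i * log2(p_i) with p_i = f_i/85:
  p = 7/85 = 0.082353: log2(p) = -3.602036, -p*log2(p) = 0.296638
  p = 19/85 = 0.223529: log2(p) = -2.161463, -p*log2(p) = 0.483151
  p = 10/85 = 0.117647: log2(p) = -3.087463, -p*log2(p) = 0.363231
  p = 19/85 = 0.223529: log2(p) = -2.161463, -p*log2(p) = 0.483151
  p = 20/85 = 0.235294: log2(p) = -2.087463, -p*log2(p) = 0.491168
  p = 10/85 = 0.117647: log2(p) = -3.087463, -p*log2(p) = 0.363231
H = 0.296638 + 0.483151 + 0.363231 + 0.483151 + 0.491168 + 0.363231 = 2.480570

H = 2.4806 bits/symbol


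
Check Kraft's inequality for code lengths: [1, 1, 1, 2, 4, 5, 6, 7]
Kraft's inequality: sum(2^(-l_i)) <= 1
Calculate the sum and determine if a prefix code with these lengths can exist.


Sum = 2^(-1) + 2^(-1) + 2^(-1) + 2^(-2) + 2^(-4) + 2^(-5) + 2^(-6) + 2^(-7)
    = 0.5 + 0.5 + 0.5 + 0.25 + 0.0625 + 0.03125 + 0.015625 + 0.0078125
    = 239/128 = 1.8671875
Since 1.8671875 > 1, Kraft's inequality is NOT satisfied.
A prefix code with these lengths CANNOT exist.

Kraft sum = 1.8671875. Not satisfied.


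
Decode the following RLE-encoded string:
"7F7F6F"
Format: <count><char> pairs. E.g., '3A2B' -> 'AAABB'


Expanding each <count><char> pair:
  7F -> 'FFFFFFF'
  7F -> 'FFFFFFF'
  6F -> 'FFFFFF'

Decoded = FFFFFFFFFFFFFFFFFFFF


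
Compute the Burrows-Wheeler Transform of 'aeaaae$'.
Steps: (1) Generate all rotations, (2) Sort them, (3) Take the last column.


Rotations (sorted):
  0: $aeaaae -> last char: e
  1: aaae$ae -> last char: e
  2: aae$aea -> last char: a
  3: ae$aeaa -> last char: a
  4: aeaaae$ -> last char: $
  5: e$aeaaa -> last char: a
  6: eaaae$a -> last char: a


BWT = eeaa$aa


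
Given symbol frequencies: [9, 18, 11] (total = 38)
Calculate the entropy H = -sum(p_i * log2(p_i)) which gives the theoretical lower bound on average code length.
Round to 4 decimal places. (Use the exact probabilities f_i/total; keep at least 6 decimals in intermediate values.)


Per-symbol terms -p_i * log2(p_i) with p_i = f_i/38:
  p = 9/38 = 0.236842: log2(p) = -2.078003, -p*log2(p) = 0.492158
  p = 18/38 = 0.473684: log2(p) = -1.078003, -p*log2(p) = 0.510633
  p = 11/38 = 0.289474: log2(p) = -1.788496, -p*log2(p) = 0.517722
H = 0.492158 + 0.510633 + 0.517722 = 1.520513

H = 1.5205 bits/symbol


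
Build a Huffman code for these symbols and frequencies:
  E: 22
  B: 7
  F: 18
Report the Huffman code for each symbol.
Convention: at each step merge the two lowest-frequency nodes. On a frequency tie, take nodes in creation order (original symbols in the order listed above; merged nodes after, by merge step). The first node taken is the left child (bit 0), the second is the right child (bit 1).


Huffman tree construction:
Step 1: Merge B(7) + F(18) = 25
Step 2: Merge E(22) + (B+F)(25) = 47
Read each symbol's code off the tree from the root (left child = 0, right child = 1).

Codes:
  E: 0 (length 1)
  B: 10 (length 2)
  F: 11 (length 2)
Average code length: 72/47 = 1.5319 bits/symbol


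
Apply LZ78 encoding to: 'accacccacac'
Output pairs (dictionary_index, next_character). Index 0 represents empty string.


LZ78 encoding steps:
Dictionary: {0: ''}
Step 1: w='' (idx 0), next='a' -> output (0, 'a'), add 'a' as idx 1
Step 2: w='' (idx 0), next='c' -> output (0, 'c'), add 'c' as idx 2
Step 3: w='c' (idx 2), next='a' -> output (2, 'a'), add 'ca' as idx 3
Step 4: w='c' (idx 2), next='c' -> output (2, 'c'), add 'cc' as idx 4
Step 5: w='ca' (idx 3), next='c' -> output (3, 'c'), add 'cac' as idx 5
Step 6: w='a' (idx 1), next='c' -> output (1, 'c'), add 'ac' as idx 6


Encoded: [(0, 'a'), (0, 'c'), (2, 'a'), (2, 'c'), (3, 'c'), (1, 'c')]


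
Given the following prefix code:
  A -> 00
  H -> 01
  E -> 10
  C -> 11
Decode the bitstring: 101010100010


Decoding step by step:
Bits 10 -> E
Bits 10 -> E
Bits 10 -> E
Bits 10 -> E
Bits 00 -> A
Bits 10 -> E


Decoded message: EEEEAE


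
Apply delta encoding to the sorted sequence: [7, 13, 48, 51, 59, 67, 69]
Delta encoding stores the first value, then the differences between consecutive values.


First value: 7
Deltas:
  13 - 7 = 6
  48 - 13 = 35
  51 - 48 = 3
  59 - 51 = 8
  67 - 59 = 8
  69 - 67 = 2


Delta encoded: [7, 6, 35, 3, 8, 8, 2]


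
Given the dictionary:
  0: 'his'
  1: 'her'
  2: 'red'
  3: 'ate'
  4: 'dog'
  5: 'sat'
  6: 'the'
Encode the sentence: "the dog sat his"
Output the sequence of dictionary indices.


Look up each word in the dictionary:
  'the' -> 6
  'dog' -> 4
  'sat' -> 5
  'his' -> 0

Encoded: [6, 4, 5, 0]


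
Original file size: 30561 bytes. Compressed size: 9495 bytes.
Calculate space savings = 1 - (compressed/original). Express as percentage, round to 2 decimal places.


ratio = compressed/original = 9495/30561 = 0.31069
savings = 1 - ratio = 1 - 0.31069 = 0.68931
as a percentage: 0.68931 * 100 = 68.93%

Space savings = 1 - 9495/30561 = 68.93%


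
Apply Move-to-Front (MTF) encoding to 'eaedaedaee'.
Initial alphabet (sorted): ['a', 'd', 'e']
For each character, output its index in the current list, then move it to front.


MTF encoding:
'e': index 2 in ['a', 'd', 'e'] -> ['e', 'a', 'd']
'a': index 1 in ['e', 'a', 'd'] -> ['a', 'e', 'd']
'e': index 1 in ['a', 'e', 'd'] -> ['e', 'a', 'd']
'd': index 2 in ['e', 'a', 'd'] -> ['d', 'e', 'a']
'a': index 2 in ['d', 'e', 'a'] -> ['a', 'd', 'e']
'e': index 2 in ['a', 'd', 'e'] -> ['e', 'a', 'd']
'd': index 2 in ['e', 'a', 'd'] -> ['d', 'e', 'a']
'a': index 2 in ['d', 'e', 'a'] -> ['a', 'd', 'e']
'e': index 2 in ['a', 'd', 'e'] -> ['e', 'a', 'd']
'e': index 0 in ['e', 'a', 'd'] -> ['e', 'a', 'd']


Output: [2, 1, 1, 2, 2, 2, 2, 2, 2, 0]


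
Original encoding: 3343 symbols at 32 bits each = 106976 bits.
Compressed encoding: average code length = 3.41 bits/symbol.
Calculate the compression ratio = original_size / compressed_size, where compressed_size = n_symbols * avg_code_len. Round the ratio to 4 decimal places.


original_size = n_symbols * orig_bits = 3343 * 32 = 106976 bits
compressed_size = n_symbols * avg_code_len = 3343 * 3.41 = 11399.63 bits
ratio = original_size / compressed_size = 106976 / 11399.63 = 9.3842

Compression ratio = 9.3842


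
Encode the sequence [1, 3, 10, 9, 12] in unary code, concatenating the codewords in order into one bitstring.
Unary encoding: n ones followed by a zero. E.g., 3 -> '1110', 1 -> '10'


Encode each number as n ones followed by a terminating 0:
  1 -> 10 (2 bits)
  3 -> 1110 (4 bits)
  10 -> 11111111110 (11 bits)
  9 -> 1111111110 (10 bits)
  12 -> 1111111111110 (13 bits)
Total length = 2 + 4 + 11 + 10 + 13 = 40 bits.

Unary([1, 3, 10, 9, 12]) = 1011101111111111011111111101111111111110 (40 bits)


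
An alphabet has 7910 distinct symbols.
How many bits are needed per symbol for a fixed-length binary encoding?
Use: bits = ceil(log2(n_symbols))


log2(7910) = 12.9495
Bracket: 2^12 = 4096 < 7910 <= 2^13 = 8192
So ceil(log2(7910)) = 13

bits = ceil(log2(7910)) = ceil(12.9495) = 13 bits


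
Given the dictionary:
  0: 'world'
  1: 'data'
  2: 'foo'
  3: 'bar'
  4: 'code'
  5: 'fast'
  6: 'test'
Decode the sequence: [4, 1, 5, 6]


Look up each index in the dictionary:
  4 -> 'code'
  1 -> 'data'
  5 -> 'fast'
  6 -> 'test'

Decoded: "code data fast test"


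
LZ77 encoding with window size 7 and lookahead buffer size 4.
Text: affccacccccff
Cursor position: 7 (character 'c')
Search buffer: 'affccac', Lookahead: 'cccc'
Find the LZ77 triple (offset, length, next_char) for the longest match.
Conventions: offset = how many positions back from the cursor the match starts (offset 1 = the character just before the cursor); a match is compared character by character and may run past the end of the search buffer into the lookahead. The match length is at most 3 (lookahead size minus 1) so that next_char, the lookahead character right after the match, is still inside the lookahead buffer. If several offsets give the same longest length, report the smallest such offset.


Try each offset into the search buffer:
  offset=1 (pos 6, char 'c'): match length 3
  offset=2 (pos 5, char 'a'): match length 0
  offset=3 (pos 4, char 'c'): match length 1
  offset=4 (pos 3, char 'c'): match length 2
  offset=5 (pos 2, char 'f'): match length 0
  offset=6 (pos 1, char 'f'): match length 0
  offset=7 (pos 0, char 'a'): match length 0
Longest match has length 3 at offset 1.
next_char = character at position 7 + 3 = 10 -> 'c'

Best match: offset=1, length=3 (matching 'ccc' starting at position 6)
LZ77 triple: (1, 3, 'c')


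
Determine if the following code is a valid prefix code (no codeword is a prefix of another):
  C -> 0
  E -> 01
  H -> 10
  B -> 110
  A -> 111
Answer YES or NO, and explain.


Checking each pair (does one codeword prefix another?):
  C='0' vs E='01': prefix -- VIOLATION

NO -- this is NOT a valid prefix code. C (0) is a prefix of E (01).


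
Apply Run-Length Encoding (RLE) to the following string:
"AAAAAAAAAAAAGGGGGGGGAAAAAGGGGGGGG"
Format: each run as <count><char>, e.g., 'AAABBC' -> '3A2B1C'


Scanning runs left to right:
  i=0: run of 'A' x 12 -> '12A'
  i=12: run of 'G' x 8 -> '8G'
  i=20: run of 'A' x 5 -> '5A'
  i=25: run of 'G' x 8 -> '8G'

RLE = 12A8G5A8G


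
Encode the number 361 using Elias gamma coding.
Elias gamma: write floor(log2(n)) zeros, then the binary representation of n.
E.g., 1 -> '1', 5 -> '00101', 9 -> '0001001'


num_bits = floor(log2(361)) + 1 = 9
leading_zeros = num_bits - 1 = 8
binary(361) = 101101001

Elias gamma(361) = '00000000' + '101101001' = 00000000101101001 (17 bits)


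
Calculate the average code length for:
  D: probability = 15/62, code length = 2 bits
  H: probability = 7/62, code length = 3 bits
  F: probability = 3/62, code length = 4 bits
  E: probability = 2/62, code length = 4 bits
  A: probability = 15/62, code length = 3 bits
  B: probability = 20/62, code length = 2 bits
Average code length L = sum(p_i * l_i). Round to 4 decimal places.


Weighted contributions p_i * l_i:
  D: (15/62) * 2 = 30/62
  H: (7/62) * 3 = 21/62
  F: (3/62) * 4 = 12/62
  E: (2/62) * 4 = 8/62
  A: (15/62) * 3 = 45/62
  B: (20/62) * 2 = 40/62
Sum = (30 + 21 + 12 + 8 + 45 + 40)/62 = 156/62

L = 156/62 = 2.5161 bits/symbol


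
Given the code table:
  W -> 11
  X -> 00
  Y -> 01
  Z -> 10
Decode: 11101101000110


Decoding:
11 -> W
10 -> Z
11 -> W
01 -> Y
00 -> X
01 -> Y
10 -> Z


Result: WZWYXYZ


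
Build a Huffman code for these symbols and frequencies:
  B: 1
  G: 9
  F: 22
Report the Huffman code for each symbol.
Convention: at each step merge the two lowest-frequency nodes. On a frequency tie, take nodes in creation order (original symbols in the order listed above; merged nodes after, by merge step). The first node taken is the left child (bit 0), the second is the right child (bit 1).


Huffman tree construction:
Step 1: Merge B(1) + G(9) = 10
Step 2: Merge (B+G)(10) + F(22) = 32
Read each symbol's code off the tree from the root (left child = 0, right child = 1).

Codes:
  B: 00 (length 2)
  G: 01 (length 2)
  F: 1 (length 1)
Average code length: 42/32 = 1.3125 bits/symbol


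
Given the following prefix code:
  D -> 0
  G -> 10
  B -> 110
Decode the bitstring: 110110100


Decoding step by step:
Bits 110 -> B
Bits 110 -> B
Bits 10 -> G
Bits 0 -> D


Decoded message: BBGD


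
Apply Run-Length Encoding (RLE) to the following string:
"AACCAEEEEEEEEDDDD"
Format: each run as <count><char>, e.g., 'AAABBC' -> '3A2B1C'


Scanning runs left to right:
  i=0: run of 'A' x 2 -> '2A'
  i=2: run of 'C' x 2 -> '2C'
  i=4: run of 'A' x 1 -> '1A'
  i=5: run of 'E' x 8 -> '8E'
  i=13: run of 'D' x 4 -> '4D'

RLE = 2A2C1A8E4D


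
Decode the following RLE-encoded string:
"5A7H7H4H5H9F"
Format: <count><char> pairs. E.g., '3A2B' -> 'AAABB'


Expanding each <count><char> pair:
  5A -> 'AAAAA'
  7H -> 'HHHHHHH'
  7H -> 'HHHHHHH'
  4H -> 'HHHH'
  5H -> 'HHHHH'
  9F -> 'FFFFFFFFF'

Decoded = AAAAAHHHHHHHHHHHHHHHHHHHHHHHFFFFFFFFF


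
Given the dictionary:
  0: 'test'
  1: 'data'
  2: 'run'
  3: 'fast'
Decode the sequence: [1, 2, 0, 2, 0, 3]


Look up each index in the dictionary:
  1 -> 'data'
  2 -> 'run'
  0 -> 'test'
  2 -> 'run'
  0 -> 'test'
  3 -> 'fast'

Decoded: "data run test run test fast"


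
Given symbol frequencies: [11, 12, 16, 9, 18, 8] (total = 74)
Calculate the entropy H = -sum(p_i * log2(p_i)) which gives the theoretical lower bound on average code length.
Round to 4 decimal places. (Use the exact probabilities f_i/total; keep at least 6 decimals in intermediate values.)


Per-symbol terms -p_i * log2(p_i) with p_i = f_i/74:
  p = 11/74 = 0.148649: log2(p) = -2.750022, -p*log2(p) = 0.408787
  p = 12/74 = 0.162162: log2(p) = -2.624491, -p*log2(p) = 0.425593
  p = 16/74 = 0.216216: log2(p) = -2.209453, -p*log2(p) = 0.477720
  p = 9/74 = 0.121622: log2(p) = -3.039528, -p*log2(p) = 0.369672
  p = 18/74 = 0.243243: log2(p) = -2.039528, -p*log2(p) = 0.496101
  p = 8/74 = 0.108108: log2(p) = -3.209453, -p*log2(p) = 0.346968
H = 0.408787 + 0.425593 + 0.477720 + 0.369672 + 0.496101 + 0.346968 = 2.524841

H = 2.5248 bits/symbol


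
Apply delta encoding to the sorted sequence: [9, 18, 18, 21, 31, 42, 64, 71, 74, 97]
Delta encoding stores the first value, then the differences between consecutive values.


First value: 9
Deltas:
  18 - 9 = 9
  18 - 18 = 0
  21 - 18 = 3
  31 - 21 = 10
  42 - 31 = 11
  64 - 42 = 22
  71 - 64 = 7
  74 - 71 = 3
  97 - 74 = 23


Delta encoded: [9, 9, 0, 3, 10, 11, 22, 7, 3, 23]


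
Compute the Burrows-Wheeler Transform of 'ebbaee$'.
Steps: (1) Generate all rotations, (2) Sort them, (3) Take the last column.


Rotations (sorted):
  0: $ebbaee -> last char: e
  1: aee$ebb -> last char: b
  2: baee$eb -> last char: b
  3: bbaee$e -> last char: e
  4: e$ebbae -> last char: e
  5: ebbaee$ -> last char: $
  6: ee$ebba -> last char: a


BWT = ebbee$a


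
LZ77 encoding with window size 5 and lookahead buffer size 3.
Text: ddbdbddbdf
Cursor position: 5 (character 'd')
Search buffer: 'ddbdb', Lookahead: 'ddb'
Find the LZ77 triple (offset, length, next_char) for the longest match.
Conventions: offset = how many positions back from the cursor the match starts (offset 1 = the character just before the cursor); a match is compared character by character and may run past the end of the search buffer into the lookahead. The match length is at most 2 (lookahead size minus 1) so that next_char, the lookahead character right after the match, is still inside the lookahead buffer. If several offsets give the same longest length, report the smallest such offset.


Try each offset into the search buffer:
  offset=1 (pos 4, char 'b'): match length 0
  offset=2 (pos 3, char 'd'): match length 1
  offset=3 (pos 2, char 'b'): match length 0
  offset=4 (pos 1, char 'd'): match length 1
  offset=5 (pos 0, char 'd'): match length 2
Longest match has length 2 at offset 5.
next_char = character at position 5 + 2 = 7 -> 'b'

Best match: offset=5, length=2 (matching 'dd' starting at position 0)
LZ77 triple: (5, 2, 'b')


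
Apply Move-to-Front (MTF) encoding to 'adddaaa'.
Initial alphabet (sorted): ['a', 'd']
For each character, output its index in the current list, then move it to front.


MTF encoding:
'a': index 0 in ['a', 'd'] -> ['a', 'd']
'd': index 1 in ['a', 'd'] -> ['d', 'a']
'd': index 0 in ['d', 'a'] -> ['d', 'a']
'd': index 0 in ['d', 'a'] -> ['d', 'a']
'a': index 1 in ['d', 'a'] -> ['a', 'd']
'a': index 0 in ['a', 'd'] -> ['a', 'd']
'a': index 0 in ['a', 'd'] -> ['a', 'd']


Output: [0, 1, 0, 0, 1, 0, 0]


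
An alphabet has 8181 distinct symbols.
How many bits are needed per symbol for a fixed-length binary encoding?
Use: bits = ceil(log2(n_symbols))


log2(8181) = 12.9981
Bracket: 2^12 = 4096 < 8181 <= 2^13 = 8192
So ceil(log2(8181)) = 13

bits = ceil(log2(8181)) = ceil(12.9981) = 13 bits


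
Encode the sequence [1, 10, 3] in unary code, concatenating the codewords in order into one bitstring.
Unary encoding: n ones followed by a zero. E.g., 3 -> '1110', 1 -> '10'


Encode each number as n ones followed by a terminating 0:
  1 -> 10 (2 bits)
  10 -> 11111111110 (11 bits)
  3 -> 1110 (4 bits)
Total length = 2 + 11 + 4 = 17 bits.

Unary([1, 10, 3]) = 10111111111101110 (17 bits)


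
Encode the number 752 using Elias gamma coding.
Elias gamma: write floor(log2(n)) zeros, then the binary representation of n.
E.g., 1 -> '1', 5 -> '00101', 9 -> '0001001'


num_bits = floor(log2(752)) + 1 = 10
leading_zeros = num_bits - 1 = 9
binary(752) = 1011110000

Elias gamma(752) = '000000000' + '1011110000' = 0000000001011110000 (19 bits)


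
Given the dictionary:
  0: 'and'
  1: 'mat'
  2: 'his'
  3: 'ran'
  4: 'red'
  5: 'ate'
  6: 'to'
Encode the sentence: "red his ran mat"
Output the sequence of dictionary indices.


Look up each word in the dictionary:
  'red' -> 4
  'his' -> 2
  'ran' -> 3
  'mat' -> 1

Encoded: [4, 2, 3, 1]


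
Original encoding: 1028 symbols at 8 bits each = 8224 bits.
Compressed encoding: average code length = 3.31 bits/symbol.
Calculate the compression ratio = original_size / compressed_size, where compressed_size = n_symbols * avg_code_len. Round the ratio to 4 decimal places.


original_size = n_symbols * orig_bits = 1028 * 8 = 8224 bits
compressed_size = n_symbols * avg_code_len = 1028 * 3.31 = 3402.68 bits
ratio = original_size / compressed_size = 8224 / 3402.68 = 2.4169

Compression ratio = 2.4169


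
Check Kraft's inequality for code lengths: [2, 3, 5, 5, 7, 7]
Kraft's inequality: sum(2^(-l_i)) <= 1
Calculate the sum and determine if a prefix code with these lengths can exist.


Sum = 2^(-2) + 2^(-3) + 2^(-5) + 2^(-5) + 2^(-7) + 2^(-7)
    = 0.25 + 0.125 + 0.03125 + 0.03125 + 0.0078125 + 0.0078125
    = 58/128 = 0.453125
Since 0.453125 <= 1, Kraft's inequality IS satisfied.
A prefix code with these lengths CAN exist.

Kraft sum = 0.453125. Satisfied.


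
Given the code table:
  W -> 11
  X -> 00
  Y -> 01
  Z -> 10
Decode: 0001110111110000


Decoding:
00 -> X
01 -> Y
11 -> W
01 -> Y
11 -> W
11 -> W
00 -> X
00 -> X


Result: XYWYWWXX


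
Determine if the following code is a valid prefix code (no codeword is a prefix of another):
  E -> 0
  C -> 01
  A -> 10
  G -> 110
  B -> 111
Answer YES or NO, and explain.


Checking each pair (does one codeword prefix another?):
  E='0' vs C='01': prefix -- VIOLATION

NO -- this is NOT a valid prefix code. E (0) is a prefix of C (01).


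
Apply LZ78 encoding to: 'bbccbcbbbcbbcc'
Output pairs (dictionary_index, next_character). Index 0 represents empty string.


LZ78 encoding steps:
Dictionary: {0: ''}
Step 1: w='' (idx 0), next='b' -> output (0, 'b'), add 'b' as idx 1
Step 2: w='b' (idx 1), next='c' -> output (1, 'c'), add 'bc' as idx 2
Step 3: w='' (idx 0), next='c' -> output (0, 'c'), add 'c' as idx 3
Step 4: w='bc' (idx 2), next='b' -> output (2, 'b'), add 'bcb' as idx 4
Step 5: w='b' (idx 1), next='b' -> output (1, 'b'), add 'bb' as idx 5
Step 6: w='c' (idx 3), next='b' -> output (3, 'b'), add 'cb' as idx 6
Step 7: w='bc' (idx 2), next='c' -> output (2, 'c'), add 'bcc' as idx 7


Encoded: [(0, 'b'), (1, 'c'), (0, 'c'), (2, 'b'), (1, 'b'), (3, 'b'), (2, 'c')]


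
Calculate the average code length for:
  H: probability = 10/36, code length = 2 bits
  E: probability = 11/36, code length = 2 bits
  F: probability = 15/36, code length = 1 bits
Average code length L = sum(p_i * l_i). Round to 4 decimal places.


Weighted contributions p_i * l_i:
  H: (10/36) * 2 = 20/36
  E: (11/36) * 2 = 22/36
  F: (15/36) * 1 = 15/36
Sum = (20 + 22 + 15)/36 = 57/36

L = 57/36 = 1.5833 bits/symbol


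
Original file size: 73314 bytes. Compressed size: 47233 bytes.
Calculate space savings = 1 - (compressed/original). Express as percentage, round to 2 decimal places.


ratio = compressed/original = 47233/73314 = 0.644256
savings = 1 - ratio = 1 - 0.644256 = 0.355744
as a percentage: 0.355744 * 100 = 35.57%

Space savings = 1 - 47233/73314 = 35.57%


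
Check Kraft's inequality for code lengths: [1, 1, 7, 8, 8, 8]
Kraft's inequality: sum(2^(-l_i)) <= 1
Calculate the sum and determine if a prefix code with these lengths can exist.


Sum = 2^(-1) + 2^(-1) + 2^(-7) + 2^(-8) + 2^(-8) + 2^(-8)
    = 0.5 + 0.5 + 0.0078125 + 0.00390625 + 0.00390625 + 0.00390625
    = 261/256 = 1.01953125
Since 1.01953125 > 1, Kraft's inequality is NOT satisfied.
A prefix code with these lengths CANNOT exist.

Kraft sum = 1.01953125. Not satisfied.


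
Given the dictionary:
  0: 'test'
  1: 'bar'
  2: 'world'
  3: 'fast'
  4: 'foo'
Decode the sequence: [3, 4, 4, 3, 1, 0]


Look up each index in the dictionary:
  3 -> 'fast'
  4 -> 'foo'
  4 -> 'foo'
  3 -> 'fast'
  1 -> 'bar'
  0 -> 'test'

Decoded: "fast foo foo fast bar test"


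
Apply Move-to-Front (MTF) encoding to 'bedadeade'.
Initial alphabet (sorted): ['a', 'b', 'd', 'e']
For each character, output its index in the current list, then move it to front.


MTF encoding:
'b': index 1 in ['a', 'b', 'd', 'e'] -> ['b', 'a', 'd', 'e']
'e': index 3 in ['b', 'a', 'd', 'e'] -> ['e', 'b', 'a', 'd']
'd': index 3 in ['e', 'b', 'a', 'd'] -> ['d', 'e', 'b', 'a']
'a': index 3 in ['d', 'e', 'b', 'a'] -> ['a', 'd', 'e', 'b']
'd': index 1 in ['a', 'd', 'e', 'b'] -> ['d', 'a', 'e', 'b']
'e': index 2 in ['d', 'a', 'e', 'b'] -> ['e', 'd', 'a', 'b']
'a': index 2 in ['e', 'd', 'a', 'b'] -> ['a', 'e', 'd', 'b']
'd': index 2 in ['a', 'e', 'd', 'b'] -> ['d', 'a', 'e', 'b']
'e': index 2 in ['d', 'a', 'e', 'b'] -> ['e', 'd', 'a', 'b']


Output: [1, 3, 3, 3, 1, 2, 2, 2, 2]


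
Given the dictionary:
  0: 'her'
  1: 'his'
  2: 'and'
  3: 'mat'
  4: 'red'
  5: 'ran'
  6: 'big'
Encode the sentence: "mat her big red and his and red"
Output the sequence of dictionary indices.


Look up each word in the dictionary:
  'mat' -> 3
  'her' -> 0
  'big' -> 6
  'red' -> 4
  'and' -> 2
  'his' -> 1
  'and' -> 2
  'red' -> 4

Encoded: [3, 0, 6, 4, 2, 1, 2, 4]
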